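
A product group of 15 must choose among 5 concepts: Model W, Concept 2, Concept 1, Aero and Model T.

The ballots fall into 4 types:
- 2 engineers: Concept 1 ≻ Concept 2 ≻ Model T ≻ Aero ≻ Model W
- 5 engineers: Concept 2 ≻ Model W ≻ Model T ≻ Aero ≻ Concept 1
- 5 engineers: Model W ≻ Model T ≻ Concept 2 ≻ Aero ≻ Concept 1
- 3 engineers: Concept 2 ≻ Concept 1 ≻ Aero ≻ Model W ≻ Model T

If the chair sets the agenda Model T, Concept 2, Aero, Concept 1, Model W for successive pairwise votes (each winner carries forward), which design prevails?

Round 1: Model T vs Concept 2 — 5–10, Concept 2 advances.
Round 2: Concept 2 vs Aero — 15–0, Concept 2 advances.
Round 3: Concept 2 vs Concept 1 — 13–2, Concept 2 advances.
Round 4: Concept 2 vs Model W — 10–5, Concept 2 advances.
The agenda winner is Concept 2.

Concept 2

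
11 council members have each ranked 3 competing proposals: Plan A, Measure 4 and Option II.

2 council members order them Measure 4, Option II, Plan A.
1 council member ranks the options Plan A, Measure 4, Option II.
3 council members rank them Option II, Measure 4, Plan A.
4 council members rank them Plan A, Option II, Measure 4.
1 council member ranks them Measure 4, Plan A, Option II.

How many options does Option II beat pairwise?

1

Option II against each rival (11 council members):
Option II vs Plan A: 5 to 6, Plan A.
Option II vs Measure 4: 7 to 4, Option II.
Option II beats Measure 4; loses to Plan A — 1 pairwise win.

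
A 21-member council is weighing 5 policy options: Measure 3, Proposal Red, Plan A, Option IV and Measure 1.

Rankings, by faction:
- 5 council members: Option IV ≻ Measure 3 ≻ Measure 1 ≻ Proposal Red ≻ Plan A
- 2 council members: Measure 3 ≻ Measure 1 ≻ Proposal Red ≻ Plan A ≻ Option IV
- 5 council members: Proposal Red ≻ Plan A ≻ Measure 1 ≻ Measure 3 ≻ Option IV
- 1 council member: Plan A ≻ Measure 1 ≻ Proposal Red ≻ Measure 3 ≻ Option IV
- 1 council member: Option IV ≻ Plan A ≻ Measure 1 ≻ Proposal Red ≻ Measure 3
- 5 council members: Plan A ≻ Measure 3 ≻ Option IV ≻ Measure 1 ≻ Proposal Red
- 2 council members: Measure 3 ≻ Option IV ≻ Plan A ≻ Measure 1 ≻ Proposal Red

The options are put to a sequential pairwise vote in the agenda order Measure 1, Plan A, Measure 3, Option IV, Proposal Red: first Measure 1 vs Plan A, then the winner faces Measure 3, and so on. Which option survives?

Proposal Red

Round 1: Measure 1 vs Plan A — 7–14, Plan A advances.
Round 2: Plan A vs Measure 3 — 12–9, Plan A advances.
Round 3: Plan A vs Option IV — 13–8, Plan A advances.
Round 4: Plan A vs Proposal Red — 9–12, Proposal Red advances.
The agenda winner is Proposal Red.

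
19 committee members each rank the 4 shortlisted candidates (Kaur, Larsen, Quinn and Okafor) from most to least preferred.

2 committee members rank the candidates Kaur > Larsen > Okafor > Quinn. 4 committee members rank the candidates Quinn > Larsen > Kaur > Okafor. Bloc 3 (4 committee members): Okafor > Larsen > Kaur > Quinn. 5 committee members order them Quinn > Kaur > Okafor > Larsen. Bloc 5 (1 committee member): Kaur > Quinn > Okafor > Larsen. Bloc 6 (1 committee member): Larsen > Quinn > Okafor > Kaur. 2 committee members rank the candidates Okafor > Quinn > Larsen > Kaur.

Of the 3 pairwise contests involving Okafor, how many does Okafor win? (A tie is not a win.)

Okafor against each rival (19 committee members):
Okafor vs Kaur: Kaur, 12–7.
Okafor vs Larsen: Okafor, 12–7.
Okafor vs Quinn: Quinn wins 11–8.
Okafor beats Larsen; loses to Kaur, Quinn — 1 pairwise win.

1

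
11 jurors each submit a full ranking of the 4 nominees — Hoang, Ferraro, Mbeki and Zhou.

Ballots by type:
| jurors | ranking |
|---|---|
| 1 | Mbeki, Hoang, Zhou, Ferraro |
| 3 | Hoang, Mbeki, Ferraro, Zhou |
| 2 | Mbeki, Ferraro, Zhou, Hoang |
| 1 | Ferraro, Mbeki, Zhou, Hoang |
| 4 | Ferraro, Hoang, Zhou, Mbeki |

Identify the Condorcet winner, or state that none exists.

Pairwise majorities:
Hoang vs Ferraro: 1+3 = 4 for Hoang, 7 for Ferraro — Ferraro by 7–4.
Hoang vs Mbeki: Hoang, 7–4.
Hoang vs Zhou: 8 to 3, Hoang.
Ferraro vs Mbeki: 1+4 = 5 for Ferraro, 6 for Mbeki — Mbeki by 6–5.
Ferraro vs Zhou: Ferraro wins 10–1.
Mbeki vs Zhou: Mbeki wins 7–4.
Each nominee drops at least one matchup (Hoang loses to Ferraro; Ferraro loses to Mbeki; Mbeki loses to Hoang; Zhou loses to Hoang); the cycle Hoang > Mbeki > Ferraro > Hoang rules out a Condorcet winner.

none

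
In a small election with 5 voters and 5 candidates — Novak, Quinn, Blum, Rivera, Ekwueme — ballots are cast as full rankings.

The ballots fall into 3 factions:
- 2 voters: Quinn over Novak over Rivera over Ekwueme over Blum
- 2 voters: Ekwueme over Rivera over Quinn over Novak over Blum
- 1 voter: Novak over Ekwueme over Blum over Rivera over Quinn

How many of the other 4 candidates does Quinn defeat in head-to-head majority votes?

2

Quinn against each rival (5 voters):
Quinn–Novak: Quinn 4–1.
Quinn–Blum: Quinn 4–1.
Quinn vs Rivera: 2 for Quinn, 3 for Rivera — Rivera by 3–2.
Quinn vs Ekwueme: 2 for Quinn, 3 for Ekwueme — Ekwueme by 3–2.
Quinn beats Novak, Blum; loses to Rivera, Ekwueme — 2 pairwise wins.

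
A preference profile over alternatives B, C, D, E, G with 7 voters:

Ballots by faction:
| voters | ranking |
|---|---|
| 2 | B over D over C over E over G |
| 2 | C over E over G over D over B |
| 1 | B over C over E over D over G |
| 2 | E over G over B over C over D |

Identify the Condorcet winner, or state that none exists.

none

Head-to-head results (7 voters):
B vs C: B preferred on 2+1+2 = 5 ballots; B wins 5–2.
B vs D: B is ranked higher on 2+1+2 = 5 ballots, D on 2. B wins 5–2.
B vs E: 3 to 4, E.
B vs G: 3 to 4, G.
C vs D: 5 to 2, C.
C vs E: C preferred on 2+2+1 = 5 ballots; C wins 5–2.
C vs G: C is ranked higher on 2+2+1 = 5 ballots, G on 2. C wins 5–2.
D vs E: 2 to 5, E.
D vs G: D is ranked higher on 2+1 = 3 ballots, G on 4. G wins 4–3.
E vs G: E preferred on 2+2+1+2 = 7 ballots; E wins 7–0.
No alternative is unbeaten: B loses to E; C loses to B; D loses to B; E loses to C; G loses to C. In particular B > C > E > B is a majority cycle — no Condorcet winner exists.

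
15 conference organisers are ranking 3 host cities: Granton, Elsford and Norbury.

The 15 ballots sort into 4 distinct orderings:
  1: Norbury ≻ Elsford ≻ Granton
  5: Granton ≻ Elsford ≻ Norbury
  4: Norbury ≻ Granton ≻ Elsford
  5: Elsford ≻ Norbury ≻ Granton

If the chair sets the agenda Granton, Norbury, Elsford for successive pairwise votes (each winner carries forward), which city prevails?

Elsford

Round 1: Granton vs Norbury — 5–10, Norbury advances.
Round 2: Norbury vs Elsford — 5–10, Elsford advances.
The agenda winner is Elsford.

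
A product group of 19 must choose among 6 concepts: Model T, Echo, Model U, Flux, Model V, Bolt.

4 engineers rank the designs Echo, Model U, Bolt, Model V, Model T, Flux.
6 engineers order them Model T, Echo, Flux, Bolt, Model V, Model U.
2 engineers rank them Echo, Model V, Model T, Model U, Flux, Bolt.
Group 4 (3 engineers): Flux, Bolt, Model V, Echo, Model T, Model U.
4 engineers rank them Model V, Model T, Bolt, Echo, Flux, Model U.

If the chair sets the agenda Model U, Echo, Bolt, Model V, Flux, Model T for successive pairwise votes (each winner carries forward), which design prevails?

Round 1: Model U vs Echo — 0–19, Echo advances.
Round 2: Echo vs Bolt — 12–7, Echo advances.
Round 3: Echo vs Model V — 12–7, Echo advances.
Round 4: Echo vs Flux — 16–3, Echo advances.
Round 5: Echo vs Model T — 9–10, Model T advances.
The agenda winner is Model T.

Model T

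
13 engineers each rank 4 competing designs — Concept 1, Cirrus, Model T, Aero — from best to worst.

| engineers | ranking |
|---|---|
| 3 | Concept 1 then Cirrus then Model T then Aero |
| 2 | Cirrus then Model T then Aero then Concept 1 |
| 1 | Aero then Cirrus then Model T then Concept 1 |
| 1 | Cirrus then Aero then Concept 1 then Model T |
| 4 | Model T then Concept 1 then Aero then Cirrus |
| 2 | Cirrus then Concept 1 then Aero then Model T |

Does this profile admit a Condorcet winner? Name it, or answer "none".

none

Check each pair by majority over 13 ballots:
Concept 1 vs Cirrus: 7 to 6, Concept 1.
Concept 1 vs Model T: 3+1+2 = 6 for Concept 1, 7 for Model T — Model T by 7–6.
Concept 1 vs Aero: 9 to 4, Concept 1.
Cirrus vs Model T: Cirrus preferred on 3+2+1+1+2 = 9 ballots; Cirrus wins 9–4.
Cirrus vs Aero: 3+2+1+2 = 8 for Cirrus, 5 for Aero — Cirrus by 8–5.
Model T vs Aero: Model T is ranked higher on 3+2+4 = 9 ballots, Aero on 4. Model T wins 9–4.
No design is unbeaten: Concept 1 loses to Model T; Cirrus loses to Concept 1; Model T loses to Cirrus; Aero loses to Concept 1. In particular Concept 1 beats Cirrus beats Model T beats Concept 1 is a majority cycle — no Condorcet winner exists.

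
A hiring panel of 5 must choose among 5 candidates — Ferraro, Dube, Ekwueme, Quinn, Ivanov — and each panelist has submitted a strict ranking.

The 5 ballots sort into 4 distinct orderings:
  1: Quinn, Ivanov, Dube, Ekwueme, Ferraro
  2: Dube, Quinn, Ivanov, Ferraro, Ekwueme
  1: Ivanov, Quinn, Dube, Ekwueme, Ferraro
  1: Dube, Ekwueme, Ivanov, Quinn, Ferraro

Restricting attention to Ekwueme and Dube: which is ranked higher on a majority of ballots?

No ballot ranks Ekwueme above Dube: 0.
Ballots ranking Dube above Ekwueme: 5 − 0 = 5.
Dube wins the head-to-head 5–0.

Dube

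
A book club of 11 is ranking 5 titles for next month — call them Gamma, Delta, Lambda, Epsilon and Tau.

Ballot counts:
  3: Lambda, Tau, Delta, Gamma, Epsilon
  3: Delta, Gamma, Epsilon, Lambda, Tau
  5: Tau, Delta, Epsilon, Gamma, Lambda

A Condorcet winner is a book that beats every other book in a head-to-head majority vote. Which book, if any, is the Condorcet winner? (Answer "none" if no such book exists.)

none

Pairwise majorities:
Gamma vs Delta: Gamma preferred on 0 ballots; Delta wins 11–0.
Gamma vs Lambda: Gamma preferred on 3+5 = 8 ballots; Gamma wins 8–3.
Gamma vs Epsilon: Gamma is ranked higher on 3+3 = 6 ballots, Epsilon on 5. Gamma wins 6–5.
Gamma vs Tau: Gamma preferred on 3 ballots; Tau wins 8–3.
Delta vs Lambda: 8 to 3, Delta.
Delta vs Epsilon: 3+3+5 = 11 for Delta, 0 for Epsilon — Delta by 11–0.
Delta vs Tau: Delta preferred on 3 ballots; Tau wins 8–3.
Lambda vs Epsilon: Lambda preferred on 3 ballots; Epsilon wins 8–3.
Lambda vs Tau: 3+3 = 6 for Lambda, 5 for Tau — Lambda by 6–5.
Epsilon vs Tau: Epsilon is ranked higher on 3 ballots, Tau on 8. Tau wins 8–3.
Each book drops at least one matchup (Gamma loses to Delta; Delta loses to Tau; Lambda loses to Gamma; Epsilon loses to Gamma; Tau loses to Lambda); the cycle Gamma → Lambda → Tau → Gamma rules out a Condorcet winner.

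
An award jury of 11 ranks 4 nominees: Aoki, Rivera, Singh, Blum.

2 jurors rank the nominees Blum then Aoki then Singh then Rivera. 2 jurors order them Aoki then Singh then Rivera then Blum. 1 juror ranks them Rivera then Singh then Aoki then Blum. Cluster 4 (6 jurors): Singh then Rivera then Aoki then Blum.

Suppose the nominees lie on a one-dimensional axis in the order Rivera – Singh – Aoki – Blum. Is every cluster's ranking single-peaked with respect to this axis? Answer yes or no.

Axis positions: Rivera=1, Singh=2, Aoki=3, Blum=4.
Cluster 1 (peak Blum at position 4): ranking walks positions 4-3-2-1, expanding outward from the peak — single-peaked.
Cluster 2 (peak Aoki at position 3): ranking walks positions 3-2-1-4, expanding outward from the peak — single-peaked.
Cluster 3 (peak Rivera at position 1): ranking walks positions 1-2-3-4, expanding outward from the peak — single-peaked.
Cluster 4 (peak Singh at position 2): ranking walks positions 2-1-3-4, expanding outward from the peak — single-peaked.
Every ranking is single-peaked on this axis.

yes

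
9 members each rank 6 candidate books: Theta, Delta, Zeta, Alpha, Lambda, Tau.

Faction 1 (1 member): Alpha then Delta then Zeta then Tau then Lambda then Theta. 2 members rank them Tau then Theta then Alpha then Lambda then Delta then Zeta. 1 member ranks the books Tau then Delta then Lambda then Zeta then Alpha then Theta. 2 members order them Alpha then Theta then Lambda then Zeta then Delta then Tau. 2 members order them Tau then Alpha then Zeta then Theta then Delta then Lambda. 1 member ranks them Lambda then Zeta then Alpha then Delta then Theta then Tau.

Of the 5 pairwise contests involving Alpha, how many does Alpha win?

Alpha against each rival (9 members):
Alpha vs Theta: Alpha is ranked higher on 1+1+2+2+1 = 7 ballots, Theta on 2. Alpha wins 7–2.
Alpha–Delta: Alpha 8–1.
Alpha vs Zeta: 7 to 2, Alpha.
Alpha vs Lambda: Alpha preferred on 1+2+2+2 = 7 ballots; Alpha wins 7–2.
Alpha vs Tau: Tau wins 5–4.
Alpha beats Theta, Delta, Zeta, Lambda; loses to Tau — 4 pairwise wins.

4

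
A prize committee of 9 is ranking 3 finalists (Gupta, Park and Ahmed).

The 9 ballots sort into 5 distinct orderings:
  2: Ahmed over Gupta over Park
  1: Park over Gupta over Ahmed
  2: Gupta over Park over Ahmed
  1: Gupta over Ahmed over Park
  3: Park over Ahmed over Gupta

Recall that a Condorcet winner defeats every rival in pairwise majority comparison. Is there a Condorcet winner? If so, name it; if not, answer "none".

none

Head-to-head results (9 jurors):
Gupta vs Park: Gupta, 5–4.
Gupta vs Ahmed: Ahmed wins 5–4.
Park–Ahmed: Park 6–3.
Each nominee drops at least one matchup (Gupta loses to Ahmed; Park loses to Gupta; Ahmed loses to Park); the cycle Gupta beats Park beats Ahmed beats Gupta rules out a Condorcet winner.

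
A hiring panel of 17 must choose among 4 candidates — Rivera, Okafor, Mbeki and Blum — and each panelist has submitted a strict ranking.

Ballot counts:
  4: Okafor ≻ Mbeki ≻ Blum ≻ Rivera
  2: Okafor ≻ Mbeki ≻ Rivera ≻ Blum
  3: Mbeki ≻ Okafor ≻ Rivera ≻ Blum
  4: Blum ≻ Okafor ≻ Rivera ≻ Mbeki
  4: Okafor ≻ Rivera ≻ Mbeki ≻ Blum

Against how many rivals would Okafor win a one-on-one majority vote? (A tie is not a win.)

3

Okafor against each rival (17 committee members):
Okafor vs Rivera: 4+2+3+4+4 = 17 for Okafor, 0 for Rivera — Okafor by 17–0.
Okafor vs Mbeki: 4+2+4+4 = 14 for Okafor, 3 for Mbeki — Okafor by 14–3.
Okafor–Blum: Okafor 13–4.
Okafor beats Rivera, Mbeki, Blum — 3 pairwise wins.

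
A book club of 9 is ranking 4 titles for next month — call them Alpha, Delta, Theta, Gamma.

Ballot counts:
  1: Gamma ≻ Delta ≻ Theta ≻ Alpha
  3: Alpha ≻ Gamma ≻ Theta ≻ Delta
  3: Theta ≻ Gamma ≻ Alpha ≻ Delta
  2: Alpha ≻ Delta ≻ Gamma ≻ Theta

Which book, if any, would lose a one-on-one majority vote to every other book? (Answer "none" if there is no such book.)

Head-to-head results (9 members):
Alpha vs Delta: Alpha, 8–1.
Alpha vs Theta: Alpha wins 5–4.
Alpha vs Gamma: Alpha, 5–4.
Delta–Theta: Theta 6–3.
Delta vs Gamma: Delta preferred on 2 ballots; Gamma wins 7–2.
Theta–Gamma: Gamma 6–3.
Only Delta has no wins; Delta is the Condorcet loser.

Delta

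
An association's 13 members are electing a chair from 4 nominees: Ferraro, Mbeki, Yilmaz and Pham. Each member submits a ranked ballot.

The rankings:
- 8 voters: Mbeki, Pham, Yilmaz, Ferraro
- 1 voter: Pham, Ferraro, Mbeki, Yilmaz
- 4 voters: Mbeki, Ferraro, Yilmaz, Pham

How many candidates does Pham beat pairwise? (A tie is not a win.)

Pham against each rival (13 voters):
Pham vs Ferraro: 9 to 4, Pham.
Pham vs Mbeki: Mbeki, 12–1.
Pham vs Yilmaz: Pham is ranked higher on 8+1 = 9 ballots, Yilmaz on 4. Pham wins 9–4.
Pham beats Ferraro, Yilmaz; loses to Mbeki — 2 pairwise wins.

2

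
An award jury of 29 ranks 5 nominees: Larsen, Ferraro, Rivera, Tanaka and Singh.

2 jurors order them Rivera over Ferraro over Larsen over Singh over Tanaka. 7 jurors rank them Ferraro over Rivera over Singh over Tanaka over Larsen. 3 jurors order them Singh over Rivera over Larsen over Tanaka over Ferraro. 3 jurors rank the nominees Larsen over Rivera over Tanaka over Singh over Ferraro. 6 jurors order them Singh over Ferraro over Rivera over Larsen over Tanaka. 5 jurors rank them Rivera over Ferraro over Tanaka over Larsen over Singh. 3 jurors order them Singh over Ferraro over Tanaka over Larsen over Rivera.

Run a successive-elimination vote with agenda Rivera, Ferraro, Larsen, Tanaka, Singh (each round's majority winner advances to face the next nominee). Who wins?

Round 1: Rivera vs Ferraro — 13–16, Ferraro advances.
Round 2: Ferraro vs Larsen — 23–6, Ferraro advances.
Round 3: Ferraro vs Tanaka — 23–6, Ferraro advances.
Round 4: Ferraro vs Singh — 14–15, Singh advances.
The agenda winner is Singh.

Singh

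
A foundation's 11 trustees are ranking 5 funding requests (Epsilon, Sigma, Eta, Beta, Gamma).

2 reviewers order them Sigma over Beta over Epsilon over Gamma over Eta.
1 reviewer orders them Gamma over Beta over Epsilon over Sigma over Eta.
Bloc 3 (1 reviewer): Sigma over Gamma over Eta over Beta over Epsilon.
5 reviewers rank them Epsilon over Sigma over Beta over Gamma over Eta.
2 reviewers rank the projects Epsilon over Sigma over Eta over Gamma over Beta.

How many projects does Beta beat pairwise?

2

Beta against each rival (11 reviewers):
Beta–Epsilon: Epsilon 7–4.
Beta vs Sigma: Sigma, 10–1.
Beta vs Eta: Beta wins 8–3.
Beta vs Gamma: Beta preferred on 2+5 = 7 ballots; Beta wins 7–4.
Beta beats Eta, Gamma; loses to Epsilon, Sigma — 2 pairwise wins.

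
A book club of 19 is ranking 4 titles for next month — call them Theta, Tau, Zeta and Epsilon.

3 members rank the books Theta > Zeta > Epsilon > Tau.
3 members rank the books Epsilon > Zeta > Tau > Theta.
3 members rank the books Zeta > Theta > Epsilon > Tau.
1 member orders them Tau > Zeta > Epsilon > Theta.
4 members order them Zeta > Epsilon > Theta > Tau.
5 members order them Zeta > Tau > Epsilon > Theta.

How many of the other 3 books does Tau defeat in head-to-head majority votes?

Tau against each rival (19 members):
Tau vs Theta: Tau preferred on 3+1+5 = 9 ballots; Theta wins 10–9.
Tau vs Zeta: Tau is ranked higher on 1 ballot, Zeta on 18. Zeta wins 18–1.
Tau vs Epsilon: Tau preferred on 1+5 = 6 ballots; Epsilon wins 13–6.
Tau beats no one; loses to Theta, Zeta, Epsilon — 0 pairwise wins.

0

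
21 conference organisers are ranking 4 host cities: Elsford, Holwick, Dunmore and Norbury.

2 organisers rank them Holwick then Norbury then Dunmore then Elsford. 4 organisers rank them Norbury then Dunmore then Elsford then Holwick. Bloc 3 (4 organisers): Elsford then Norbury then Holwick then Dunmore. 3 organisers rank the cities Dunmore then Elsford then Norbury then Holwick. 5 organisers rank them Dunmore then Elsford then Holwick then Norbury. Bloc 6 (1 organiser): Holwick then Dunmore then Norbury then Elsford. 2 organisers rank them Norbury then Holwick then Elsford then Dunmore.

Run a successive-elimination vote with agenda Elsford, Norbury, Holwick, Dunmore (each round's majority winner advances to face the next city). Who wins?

Round 1: Elsford vs Norbury — 12–9, Elsford advances.
Round 2: Elsford vs Holwick — 16–5, Elsford advances.
Round 3: Elsford vs Dunmore — 6–15, Dunmore advances.
The agenda winner is Dunmore.

Dunmore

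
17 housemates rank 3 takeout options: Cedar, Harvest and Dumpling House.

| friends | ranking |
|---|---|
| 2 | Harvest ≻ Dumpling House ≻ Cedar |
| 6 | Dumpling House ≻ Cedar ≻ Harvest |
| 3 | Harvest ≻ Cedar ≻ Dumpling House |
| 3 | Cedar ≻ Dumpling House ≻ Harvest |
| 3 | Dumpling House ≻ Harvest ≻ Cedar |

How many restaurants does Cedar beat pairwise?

Cedar against each rival (17 friends):
Cedar vs Harvest: Cedar is ranked higher on 6+3 = 9 ballots, Harvest on 8. Cedar wins 9–8.
Cedar vs Dumpling House: Dumpling House, 11–6.
Cedar beats Harvest; loses to Dumpling House — 1 pairwise win.

1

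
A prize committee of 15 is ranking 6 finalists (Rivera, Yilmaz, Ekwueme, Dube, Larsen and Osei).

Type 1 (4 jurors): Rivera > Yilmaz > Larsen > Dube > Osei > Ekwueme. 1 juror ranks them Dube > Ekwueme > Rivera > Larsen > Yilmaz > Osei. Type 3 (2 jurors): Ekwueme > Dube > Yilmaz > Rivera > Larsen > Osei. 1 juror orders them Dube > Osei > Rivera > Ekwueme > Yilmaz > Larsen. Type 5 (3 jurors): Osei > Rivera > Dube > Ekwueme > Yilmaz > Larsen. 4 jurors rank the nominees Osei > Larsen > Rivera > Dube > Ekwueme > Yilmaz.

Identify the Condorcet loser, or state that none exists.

Head-to-head results (15 jurors):
Rivera–Yilmaz: Rivera 13–2.
Rivera vs Ekwueme: Rivera, 12–3.
Rivera–Dube: Rivera 11–4.
Rivera vs Larsen: Rivera preferred on 4+1+2+1+3 = 11 ballots; Rivera wins 11–4.
Rivera–Osei: Osei 8–7.
Yilmaz vs Ekwueme: 4 for Yilmaz, 11 for Ekwueme — Ekwueme by 11–4.
Yilmaz vs Dube: 4 for Yilmaz, 11 for Dube — Dube by 11–4.
Yilmaz vs Larsen: Yilmaz, 10–5.
Yilmaz–Osei: Osei 8–7.
Ekwueme vs Dube: Ekwueme preferred on 2 ballots; Dube wins 13–2.
Ekwueme vs Larsen: Larsen wins 8–7.
Ekwueme vs Osei: Osei wins 12–3.
Dube vs Larsen: 1+2+1+3 = 7 for Dube, 8 for Larsen — Larsen by 8–7.
Dube vs Osei: Dube, 8–7.
Larsen vs Osei: Osei wins 8–7.
Every nominee wins at least one matchup (Rivera beats Yilmaz; Yilmaz beats Larsen; Ekwueme beats Yilmaz; Dube beats Yilmaz; Larsen beats Ekwueme; Osei beats Rivera), so there is no Condorcet loser.

none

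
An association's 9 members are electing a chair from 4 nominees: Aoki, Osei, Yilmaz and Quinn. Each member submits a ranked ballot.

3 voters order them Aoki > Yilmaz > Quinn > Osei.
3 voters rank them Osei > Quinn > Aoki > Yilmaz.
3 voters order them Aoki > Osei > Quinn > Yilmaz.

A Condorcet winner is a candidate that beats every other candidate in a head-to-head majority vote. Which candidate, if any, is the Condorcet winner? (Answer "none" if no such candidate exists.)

Check each pair by majority over 9 ballots:
Aoki vs Osei: Aoki is ranked higher on 3+3 = 6 ballots, Osei on 3. Aoki wins 6–3.
Aoki vs Yilmaz: Aoki is ranked higher on 3+3+3 = 9 ballots, Yilmaz on 0. Aoki wins 9–0.
Aoki vs Quinn: Aoki preferred on 3+3 = 6 ballots; Aoki wins 6–3.
Osei vs Yilmaz: Osei is ranked higher on 3+3 = 6 ballots, Yilmaz on 3. Osei wins 6–3.
Osei vs Quinn: Osei is ranked higher on 3+3 = 6 ballots, Quinn on 3. Osei wins 6–3.
Yilmaz vs Quinn: 3 to 6, Quinn.
Aoki wins every pairwise contest, so Aoki is the Condorcet winner.

Aoki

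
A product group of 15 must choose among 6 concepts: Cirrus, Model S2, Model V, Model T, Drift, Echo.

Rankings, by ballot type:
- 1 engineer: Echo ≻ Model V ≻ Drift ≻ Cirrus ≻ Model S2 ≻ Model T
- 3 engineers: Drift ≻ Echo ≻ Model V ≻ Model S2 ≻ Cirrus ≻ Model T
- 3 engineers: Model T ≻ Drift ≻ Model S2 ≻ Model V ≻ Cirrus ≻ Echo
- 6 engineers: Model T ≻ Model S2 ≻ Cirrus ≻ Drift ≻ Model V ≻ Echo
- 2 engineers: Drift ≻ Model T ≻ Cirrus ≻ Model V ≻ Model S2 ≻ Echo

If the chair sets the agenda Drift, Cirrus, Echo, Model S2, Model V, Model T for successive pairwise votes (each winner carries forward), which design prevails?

Model T

Round 1: Drift vs Cirrus — 9–6, Drift advances.
Round 2: Drift vs Echo — 14–1, Drift advances.
Round 3: Drift vs Model S2 — 9–6, Drift advances.
Round 4: Drift vs Model V — 14–1, Drift advances.
Round 5: Drift vs Model T — 6–9, Model T advances.
Model T survives the agenda.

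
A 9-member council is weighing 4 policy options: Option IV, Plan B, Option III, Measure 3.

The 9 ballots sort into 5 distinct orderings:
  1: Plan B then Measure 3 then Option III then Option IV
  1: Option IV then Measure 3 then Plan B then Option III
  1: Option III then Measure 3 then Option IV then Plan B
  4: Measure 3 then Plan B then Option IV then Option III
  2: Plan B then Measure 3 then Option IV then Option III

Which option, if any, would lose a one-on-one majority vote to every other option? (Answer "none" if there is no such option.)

Head-to-head results (9 council members):
Option IV vs Plan B: 1+1 = 2 for Option IV, 7 for Plan B — Plan B by 7–2.
Option IV vs Option III: Option IV wins 7–2.
Option IV–Measure 3: Measure 3 8–1.
Plan B vs Option III: Plan B preferred on 1+1+4+2 = 8 ballots; Plan B wins 8–1.
Plan B–Measure 3: Measure 3 6–3.
Option III vs Measure 3: Measure 3, 8–1.
Option III loses to every other option — it is the Condorcet loser.

Option III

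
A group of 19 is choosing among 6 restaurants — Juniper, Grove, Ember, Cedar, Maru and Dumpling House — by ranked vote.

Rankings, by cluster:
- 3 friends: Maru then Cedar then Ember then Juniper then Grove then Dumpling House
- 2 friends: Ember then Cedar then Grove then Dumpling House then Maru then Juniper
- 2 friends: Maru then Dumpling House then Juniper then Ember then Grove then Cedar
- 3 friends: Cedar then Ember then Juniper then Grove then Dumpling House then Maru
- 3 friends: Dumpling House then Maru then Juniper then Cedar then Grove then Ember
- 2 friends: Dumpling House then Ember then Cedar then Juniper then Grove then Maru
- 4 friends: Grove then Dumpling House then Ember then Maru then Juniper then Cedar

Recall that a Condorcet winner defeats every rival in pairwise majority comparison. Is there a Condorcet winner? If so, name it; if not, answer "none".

Check each pair by majority over 19 ballots:
Juniper–Grove: Juniper 13–6.
Juniper vs Ember: Ember wins 14–5.
Juniper vs Cedar: Cedar, 10–9.
Juniper vs Maru: Maru, 14–5.
Juniper vs Dumpling House: Dumpling House, 13–6.
Grove vs Ember: Ember, 12–7.
Grove vs Cedar: Cedar wins 13–6.
Grove–Maru: Grove 11–8.
Grove vs Dumpling House: Grove wins 12–7.
Ember vs Cedar: Ember, 10–9.
Ember vs Maru: Ember, 11–8.
Ember vs Dumpling House: Dumpling House wins 11–8.
Cedar–Maru: Maru 12–7.
Cedar–Dumpling House: Dumpling House 11–8.
Maru vs Dumpling House: Dumpling House wins 14–5.
Each restaurant drops at least one matchup (Juniper loses to Ember; Grove loses to Juniper; Ember loses to Dumpling House; Cedar loses to Ember; Maru loses to Grove; Dumpling House loses to Grove); the cycle Juniper → Grove → Maru → Juniper rules out a Condorcet winner.

none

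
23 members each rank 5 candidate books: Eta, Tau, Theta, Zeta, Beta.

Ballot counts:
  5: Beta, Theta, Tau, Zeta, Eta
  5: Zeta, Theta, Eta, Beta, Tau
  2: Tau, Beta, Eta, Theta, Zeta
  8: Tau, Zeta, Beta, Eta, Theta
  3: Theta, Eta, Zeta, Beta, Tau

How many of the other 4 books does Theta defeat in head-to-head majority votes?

Theta against each rival (23 members):
Theta vs Eta: Theta is ranked higher on 5+5+3 = 13 ballots, Eta on 10. Theta wins 13–10.
Theta vs Tau: Theta, 13–10.
Theta vs Zeta: Theta is ranked higher on 5+2+3 = 10 ballots, Zeta on 13. Zeta wins 13–10.
Theta vs Beta: Theta preferred on 5+3 = 8 ballots; Beta wins 15–8.
Theta beats Eta, Tau; loses to Zeta, Beta — 2 pairwise wins.

2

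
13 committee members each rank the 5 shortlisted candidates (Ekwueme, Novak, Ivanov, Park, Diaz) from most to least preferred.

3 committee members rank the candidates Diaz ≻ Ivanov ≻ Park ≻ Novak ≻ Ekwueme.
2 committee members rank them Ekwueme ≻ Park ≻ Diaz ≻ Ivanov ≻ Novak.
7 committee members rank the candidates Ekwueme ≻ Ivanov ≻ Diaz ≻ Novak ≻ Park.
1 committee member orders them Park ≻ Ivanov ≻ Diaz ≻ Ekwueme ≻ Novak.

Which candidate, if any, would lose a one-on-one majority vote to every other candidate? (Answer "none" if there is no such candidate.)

Head-to-head results (13 committee members):
Ekwueme vs Novak: Ekwueme, 10–3.
Ekwueme vs Ivanov: Ekwueme is ranked higher on 2+7 = 9 ballots, Ivanov on 4. Ekwueme wins 9–4.
Ekwueme–Park: Ekwueme 9–4.
Ekwueme vs Diaz: Ekwueme preferred on 2+7 = 9 ballots; Ekwueme wins 9–4.
Novak vs Ivanov: 0 for Novak, 13 for Ivanov — Ivanov by 13–0.
Novak vs Park: Novak, 7–6.
Novak vs Diaz: Novak preferred on 0 ballots; Diaz wins 13–0.
Ivanov vs Park: 3+7 = 10 for Ivanov, 3 for Park — Ivanov by 10–3.
Ivanov vs Diaz: Ivanov preferred on 7+1 = 8 ballots; Ivanov wins 8–5.
Park vs Diaz: 3 to 10, Diaz.
Park is beaten in every head-to-head and is the Condorcet loser.

Park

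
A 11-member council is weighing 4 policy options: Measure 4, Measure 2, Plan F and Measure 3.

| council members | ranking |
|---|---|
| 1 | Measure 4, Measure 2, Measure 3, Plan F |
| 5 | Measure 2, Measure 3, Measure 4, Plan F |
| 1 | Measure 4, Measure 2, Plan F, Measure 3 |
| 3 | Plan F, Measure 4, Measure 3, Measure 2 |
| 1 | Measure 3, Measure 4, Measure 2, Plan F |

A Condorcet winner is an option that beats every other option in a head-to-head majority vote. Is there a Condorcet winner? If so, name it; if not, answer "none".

none

Pairwise majorities:
Measure 4 vs Measure 2: Measure 4 wins 6–5.
Measure 4–Plan F: Measure 4 8–3.
Measure 4 vs Measure 3: Measure 3 wins 6–5.
Measure 2–Plan F: Measure 2 8–3.
Measure 2 vs Measure 3: Measure 2 wins 7–4.
Plan F–Measure 3: Measure 3 7–4.
Each option drops at least one matchup (Measure 4 loses to Measure 3; Measure 2 loses to Measure 4; Plan F loses to Measure 4; Measure 3 loses to Measure 2); the cycle Measure 4 > Measure 2 > Measure 3 > Measure 4 rules out a Condorcet winner.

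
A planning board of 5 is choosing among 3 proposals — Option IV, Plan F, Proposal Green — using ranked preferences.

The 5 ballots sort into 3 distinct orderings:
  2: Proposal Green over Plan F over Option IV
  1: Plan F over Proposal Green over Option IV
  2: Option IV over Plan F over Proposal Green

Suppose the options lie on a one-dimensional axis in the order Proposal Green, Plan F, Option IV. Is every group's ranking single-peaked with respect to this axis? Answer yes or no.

yes

Axis positions: Proposal Green=1, Plan F=2, Option IV=3.
Group 1 (peak Proposal Green at position 1): ranking walks positions 1-2-3, expanding outward from the peak — single-peaked.
Group 2 (peak Plan F at position 2): ranking walks positions 2-1-3, expanding outward from the peak — single-peaked.
Group 3 (peak Option IV at position 3): ranking walks positions 3-2-1, expanding outward from the peak — single-peaked.
Every ranking is single-peaked on this axis.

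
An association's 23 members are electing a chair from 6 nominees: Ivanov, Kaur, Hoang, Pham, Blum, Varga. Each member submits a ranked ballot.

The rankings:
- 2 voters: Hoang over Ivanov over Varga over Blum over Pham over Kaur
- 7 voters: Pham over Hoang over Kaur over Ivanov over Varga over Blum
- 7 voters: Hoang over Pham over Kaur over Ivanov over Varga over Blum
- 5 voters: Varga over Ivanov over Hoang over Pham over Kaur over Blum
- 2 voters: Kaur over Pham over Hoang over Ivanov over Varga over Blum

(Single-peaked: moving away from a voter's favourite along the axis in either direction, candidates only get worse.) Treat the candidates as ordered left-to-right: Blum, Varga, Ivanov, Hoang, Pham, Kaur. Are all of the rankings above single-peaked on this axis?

Axis positions: Blum=1, Varga=2, Ivanov=3, Hoang=4, Pham=5, Kaur=6.
Faction 1 (peak Hoang at position 4): ranking walks positions 4-3-2-1-5-6, expanding outward from the peak — single-peaked.
Faction 2 (peak Pham at position 5): ranking walks positions 5-4-6-3-2-1, expanding outward from the peak — single-peaked.
Faction 3 (peak Hoang at position 4): ranking walks positions 4-5-6-3-2-1, expanding outward from the peak — single-peaked.
Faction 4 (peak Varga at position 2): ranking walks positions 2-3-4-5-6-1, expanding outward from the peak — single-peaked.
Faction 5 (peak Kaur at position 6): ranking walks positions 6-5-4-3-2-1, expanding outward from the peak — single-peaked.
Every ranking is single-peaked on this axis.

yes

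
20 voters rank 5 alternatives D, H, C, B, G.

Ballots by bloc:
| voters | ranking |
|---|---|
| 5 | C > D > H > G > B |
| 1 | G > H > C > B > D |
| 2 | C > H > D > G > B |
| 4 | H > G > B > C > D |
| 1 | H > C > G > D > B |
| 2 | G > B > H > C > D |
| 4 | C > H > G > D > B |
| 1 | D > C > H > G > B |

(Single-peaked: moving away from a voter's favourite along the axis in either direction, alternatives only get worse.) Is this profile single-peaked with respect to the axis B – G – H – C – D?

yes

Axis positions: B=1, G=2, H=3, C=4, D=5.
Bloc 1 (peak C at position 4): ranking walks positions 4-5-3-2-1, expanding outward from the peak — single-peaked.
Bloc 2 (peak G at position 2): ranking walks positions 2-3-4-1-5, expanding outward from the peak — single-peaked.
Bloc 3 (peak C at position 4): ranking walks positions 4-3-5-2-1, expanding outward from the peak — single-peaked.
Bloc 4 (peak H at position 3): ranking walks positions 3-2-1-4-5, expanding outward from the peak — single-peaked.
Bloc 5 (peak H at position 3): ranking walks positions 3-4-2-5-1, expanding outward from the peak — single-peaked.
Bloc 6 (peak G at position 2): ranking walks positions 2-1-3-4-5, expanding outward from the peak — single-peaked.
Bloc 7 (peak C at position 4): ranking walks positions 4-3-2-5-1, expanding outward from the peak — single-peaked.
Bloc 8 (peak D at position 5): ranking walks positions 5-4-3-2-1, expanding outward from the peak — single-peaked.
Every ranking is single-peaked on this axis.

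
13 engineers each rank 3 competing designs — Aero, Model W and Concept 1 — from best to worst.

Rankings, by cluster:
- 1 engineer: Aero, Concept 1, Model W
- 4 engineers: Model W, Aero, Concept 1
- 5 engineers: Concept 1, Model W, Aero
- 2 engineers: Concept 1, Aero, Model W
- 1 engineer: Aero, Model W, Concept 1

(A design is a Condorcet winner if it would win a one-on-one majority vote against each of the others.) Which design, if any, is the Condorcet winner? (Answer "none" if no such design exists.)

Check each pair by majority over 13 ballots:
Aero vs Model W: Model W wins 9–4.
Aero vs Concept 1: 6 to 7, Concept 1.
Model W vs Concept 1: 5 to 8, Concept 1.
Concept 1 defeats every rival head-to-head and is the Condorcet winner.

Concept 1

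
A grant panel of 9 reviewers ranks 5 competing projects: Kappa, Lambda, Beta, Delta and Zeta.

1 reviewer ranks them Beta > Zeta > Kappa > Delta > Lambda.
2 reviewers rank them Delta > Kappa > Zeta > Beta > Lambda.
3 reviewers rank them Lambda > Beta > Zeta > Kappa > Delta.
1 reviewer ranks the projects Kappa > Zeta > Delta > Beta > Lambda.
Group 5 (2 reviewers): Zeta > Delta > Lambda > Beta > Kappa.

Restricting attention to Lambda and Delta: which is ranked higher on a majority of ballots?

Delta

Ballots ranking Lambda above Delta: 3.
Ballots ranking Delta above Lambda: 9 − 3 = 6.
Delta wins the head-to-head 6–3.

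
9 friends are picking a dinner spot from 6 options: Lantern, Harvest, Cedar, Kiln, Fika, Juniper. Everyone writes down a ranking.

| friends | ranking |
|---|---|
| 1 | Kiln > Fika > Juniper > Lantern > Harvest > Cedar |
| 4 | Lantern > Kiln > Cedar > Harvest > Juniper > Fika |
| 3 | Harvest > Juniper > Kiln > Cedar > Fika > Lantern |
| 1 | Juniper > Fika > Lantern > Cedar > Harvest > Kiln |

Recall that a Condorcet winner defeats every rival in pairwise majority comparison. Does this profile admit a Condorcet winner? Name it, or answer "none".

Head-to-head results (9 friends):
Lantern–Harvest: Lantern 6–3.
Lantern–Cedar: Lantern 6–3.
Lantern vs Kiln: Lantern, 5–4.
Lantern vs Fika: Fika wins 5–4.
Lantern vs Juniper: Juniper, 5–4.
Harvest vs Cedar: Cedar, 5–4.
Harvest vs Kiln: Kiln wins 5–4.
Harvest vs Fika: Harvest wins 7–2.
Harvest–Juniper: Harvest 7–2.
Cedar vs Kiln: Kiln wins 8–1.
Cedar vs Fika: Cedar wins 7–2.
Cedar vs Juniper: Juniper, 5–4.
Kiln–Fika: Kiln 8–1.
Kiln vs Juniper: Kiln, 5–4.
Fika vs Juniper: Juniper, 8–1.
Every restaurant loses at least once (Lantern loses to Fika; Harvest loses to Lantern; Cedar loses to Lantern; Kiln loses to Lantern; Fika loses to Harvest; Juniper loses to Harvest). The majority relation contains the cycle Lantern > Harvest > Fika > Lantern, so there is no Condorcet winner.

none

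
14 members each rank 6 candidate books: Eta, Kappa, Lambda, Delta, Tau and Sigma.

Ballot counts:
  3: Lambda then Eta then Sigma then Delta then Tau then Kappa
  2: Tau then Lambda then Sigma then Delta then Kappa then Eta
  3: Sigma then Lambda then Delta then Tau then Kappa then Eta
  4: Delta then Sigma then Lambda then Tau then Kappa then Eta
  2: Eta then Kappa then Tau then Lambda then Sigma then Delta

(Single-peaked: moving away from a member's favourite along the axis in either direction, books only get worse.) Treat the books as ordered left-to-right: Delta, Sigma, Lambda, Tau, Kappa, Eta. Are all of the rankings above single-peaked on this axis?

no

Axis positions: Delta=1, Sigma=2, Lambda=3, Tau=4, Kappa=5, Eta=6.
Cluster 1: ranking walks positions 3-6-2-1-4-5; Eta is ranked above Tau even though Tau lies between Eta and the peak Lambda on the axis — preferences dip and rise again. Not single-peaked.
Cluster 2 (peak Tau at position 4): ranking walks positions 4-3-2-1-5-6, expanding outward from the peak — single-peaked.
Cluster 3 (peak Sigma at position 2): ranking walks positions 2-3-1-4-5-6, expanding outward from the peak — single-peaked.
Cluster 4 (peak Delta at position 1): ranking walks positions 1-2-3-4-5-6, expanding outward from the peak — single-peaked.
Cluster 5 (peak Eta at position 6): ranking walks positions 6-5-4-3-2-1, expanding outward from the peak — single-peaked.
Cluster 1 violates single-peakedness, so the profile is not single-peaked on this axis.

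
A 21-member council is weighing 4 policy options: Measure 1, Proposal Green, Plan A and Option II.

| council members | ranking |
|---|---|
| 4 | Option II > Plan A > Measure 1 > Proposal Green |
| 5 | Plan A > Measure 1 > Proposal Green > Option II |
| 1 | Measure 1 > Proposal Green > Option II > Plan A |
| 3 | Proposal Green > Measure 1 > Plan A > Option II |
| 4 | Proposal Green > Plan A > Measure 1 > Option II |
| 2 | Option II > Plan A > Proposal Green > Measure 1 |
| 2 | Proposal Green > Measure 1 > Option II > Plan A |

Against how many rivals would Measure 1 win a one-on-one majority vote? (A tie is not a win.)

1

Measure 1 against each rival (21 council members):
Measure 1–Proposal Green: Proposal Green 11–10.
Measure 1 vs Plan A: 1+3+2 = 6 for Measure 1, 15 for Plan A — Plan A by 15–6.
Measure 1 vs Option II: Measure 1 is ranked higher on 5+1+3+4+2 = 15 ballots, Option II on 6. Measure 1 wins 15–6.
Measure 1 beats Option II; loses to Proposal Green, Plan A — 1 pairwise win.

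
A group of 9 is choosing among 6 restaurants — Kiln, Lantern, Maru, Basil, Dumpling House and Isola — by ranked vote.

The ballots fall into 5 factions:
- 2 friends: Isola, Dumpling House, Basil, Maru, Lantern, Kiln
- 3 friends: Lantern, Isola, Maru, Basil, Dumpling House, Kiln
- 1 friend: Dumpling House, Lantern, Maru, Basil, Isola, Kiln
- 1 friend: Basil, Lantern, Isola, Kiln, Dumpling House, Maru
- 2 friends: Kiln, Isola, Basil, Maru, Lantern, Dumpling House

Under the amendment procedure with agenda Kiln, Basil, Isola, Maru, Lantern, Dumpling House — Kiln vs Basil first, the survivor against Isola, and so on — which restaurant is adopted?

Round 1: Kiln vs Basil — 2–7, Basil advances.
Round 2: Basil vs Isola — 2–7, Isola advances.
Round 3: Isola vs Maru — 8–1, Isola advances.
Round 4: Isola vs Lantern — 4–5, Lantern advances.
Round 5: Lantern vs Dumpling House — 6–3, Lantern advances.
Lantern survives the agenda.

Lantern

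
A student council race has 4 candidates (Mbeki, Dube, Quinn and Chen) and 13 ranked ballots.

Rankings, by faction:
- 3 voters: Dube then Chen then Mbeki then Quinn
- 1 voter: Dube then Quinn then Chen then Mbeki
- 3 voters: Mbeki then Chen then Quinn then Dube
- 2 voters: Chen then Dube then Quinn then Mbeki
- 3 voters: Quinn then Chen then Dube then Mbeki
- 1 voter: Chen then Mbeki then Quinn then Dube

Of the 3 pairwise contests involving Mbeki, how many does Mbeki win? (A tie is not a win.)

Mbeki against each rival (13 voters):
Mbeki vs Dube: Dube wins 9–4.
Mbeki vs Quinn: Mbeki preferred on 3+3+1 = 7 ballots; Mbeki wins 7–6.
Mbeki vs Chen: Mbeki preferred on 3 ballots; Chen wins 10–3.
Mbeki beats Quinn; loses to Dube, Chen — 1 pairwise win.

1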